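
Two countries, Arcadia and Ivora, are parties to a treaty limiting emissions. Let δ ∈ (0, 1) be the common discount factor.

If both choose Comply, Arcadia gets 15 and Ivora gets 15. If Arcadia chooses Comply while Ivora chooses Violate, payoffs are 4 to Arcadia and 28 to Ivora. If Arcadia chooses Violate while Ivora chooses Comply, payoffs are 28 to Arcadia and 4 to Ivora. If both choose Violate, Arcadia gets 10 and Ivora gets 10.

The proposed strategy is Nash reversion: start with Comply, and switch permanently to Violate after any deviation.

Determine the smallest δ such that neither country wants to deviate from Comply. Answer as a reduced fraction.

13/18

Cooperation forever yields 15 each period: 15/(1−δ).
Deviating yields 28 once, then 10 forever: 28 + 10δ/(1−δ).
No profitable deviation requires 15/(1−δ) ≥ 28 + 10δ/(1−δ).
Multiplying by (1−δ): 15 ≥ 28(1−δ) + 10δ = 28 − 18δ.
So 18δ ≥ 13, i.e. δ ≥ 13/18.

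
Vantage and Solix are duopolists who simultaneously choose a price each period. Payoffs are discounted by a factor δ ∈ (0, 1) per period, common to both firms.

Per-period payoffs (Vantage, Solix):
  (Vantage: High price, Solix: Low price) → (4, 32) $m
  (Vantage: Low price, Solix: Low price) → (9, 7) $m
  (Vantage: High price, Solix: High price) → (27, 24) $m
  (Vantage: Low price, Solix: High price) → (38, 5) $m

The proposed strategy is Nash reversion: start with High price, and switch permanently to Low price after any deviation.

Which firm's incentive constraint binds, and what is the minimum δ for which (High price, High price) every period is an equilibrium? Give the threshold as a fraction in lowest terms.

Vantage; δ ≥ 11/29

For Vantage: deviation gain 38−27 = 11, per-period punishment loss 27−9 = 18. IC gives δ ≥ 11/29.
For Solix: gain 8, loss 17 per period, so δ ≥ 8/25.
The tighter constraint is Vantage's, so cooperation needs δ ≥ 11/29.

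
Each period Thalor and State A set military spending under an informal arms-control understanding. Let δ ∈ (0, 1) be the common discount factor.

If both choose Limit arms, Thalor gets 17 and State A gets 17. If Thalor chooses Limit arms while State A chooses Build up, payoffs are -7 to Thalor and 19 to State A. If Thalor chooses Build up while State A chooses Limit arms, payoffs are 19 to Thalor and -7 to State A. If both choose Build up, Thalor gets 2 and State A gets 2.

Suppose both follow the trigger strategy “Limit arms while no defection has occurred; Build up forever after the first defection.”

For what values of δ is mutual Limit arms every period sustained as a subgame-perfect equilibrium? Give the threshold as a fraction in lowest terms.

2/17

Cooperation forever yields 17 each period: 17/(1−δ).
Deviating yields 19 once, then 2 forever: 19 + 2δ/(1−δ).
No profitable deviation requires 17/(1−δ) ≥ 19 + 2δ/(1−δ).
Multiplying by (1−δ): 17 ≥ 19(1−δ) + 2δ = 19 − 17δ.
So 17δ ≥ 2, i.e. δ ≥ 2/17.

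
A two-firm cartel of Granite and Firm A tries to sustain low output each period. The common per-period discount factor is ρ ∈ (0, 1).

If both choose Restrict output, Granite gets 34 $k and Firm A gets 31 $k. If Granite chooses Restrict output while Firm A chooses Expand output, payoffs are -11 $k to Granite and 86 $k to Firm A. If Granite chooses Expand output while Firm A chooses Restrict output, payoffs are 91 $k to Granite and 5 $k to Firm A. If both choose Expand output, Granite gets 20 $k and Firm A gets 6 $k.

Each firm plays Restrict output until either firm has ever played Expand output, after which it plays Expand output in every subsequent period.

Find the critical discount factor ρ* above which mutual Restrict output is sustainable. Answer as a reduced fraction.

57/71

For Granite: deviation gain 91−34 = 57, per-period punishment loss 34−20 = 14. IC gives ρ ≥ 57/71.
For Firm A: gain 55, loss 25 per period, so ρ ≥ 55/80 = 11/16.
The tighter constraint is Granite's, so cooperation needs ρ ≥ 57/71.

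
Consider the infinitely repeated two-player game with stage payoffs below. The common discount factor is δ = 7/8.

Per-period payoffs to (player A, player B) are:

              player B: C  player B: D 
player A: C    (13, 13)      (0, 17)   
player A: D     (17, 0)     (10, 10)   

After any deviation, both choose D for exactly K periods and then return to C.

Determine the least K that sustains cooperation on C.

2

No profitable deviation requires (13−10)(δ+…+δ^K) ≥ 17−13, i.e. δ+…+δ^K ≥ 4/3 ≈ 1.3333.
With δ = 7/8, the partial sums are K=1: 0.8750, K=2: 1.6406.
K = 2 is the first length at which the sum reaches 1.3333.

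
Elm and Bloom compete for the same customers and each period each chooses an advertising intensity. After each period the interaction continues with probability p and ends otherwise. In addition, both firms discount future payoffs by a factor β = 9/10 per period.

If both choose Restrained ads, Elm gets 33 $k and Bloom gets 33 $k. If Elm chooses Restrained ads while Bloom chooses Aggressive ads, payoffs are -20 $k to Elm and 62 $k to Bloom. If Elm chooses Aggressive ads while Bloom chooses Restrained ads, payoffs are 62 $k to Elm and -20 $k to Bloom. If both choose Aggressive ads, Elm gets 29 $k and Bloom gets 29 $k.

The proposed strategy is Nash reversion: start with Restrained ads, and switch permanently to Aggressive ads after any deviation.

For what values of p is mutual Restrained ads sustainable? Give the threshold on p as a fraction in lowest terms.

290/297

Expected continuation weight on next period's payoff is β·p = 9/10·p, which plays the role of the discount factor.
Cooperation requires 9/10·p ≥ (62−33)/(62−29) = 29/33, hence p ≥ 290/297.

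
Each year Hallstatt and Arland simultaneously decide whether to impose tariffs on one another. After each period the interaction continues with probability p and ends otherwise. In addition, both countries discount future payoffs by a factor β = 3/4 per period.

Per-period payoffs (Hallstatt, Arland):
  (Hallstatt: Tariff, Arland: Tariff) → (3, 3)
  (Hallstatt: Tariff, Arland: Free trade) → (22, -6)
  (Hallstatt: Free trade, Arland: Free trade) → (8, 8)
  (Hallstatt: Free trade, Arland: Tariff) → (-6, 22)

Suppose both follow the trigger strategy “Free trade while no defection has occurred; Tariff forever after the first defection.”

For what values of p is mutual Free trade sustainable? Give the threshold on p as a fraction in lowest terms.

Expected continuation weight on next period's payoff is β·p = 3/4·p, which plays the role of the discount factor.
Cooperation requires 3/4·p ≥ (22−8)/(22−3) = 14/19, hence p ≥ 56/57.

56/57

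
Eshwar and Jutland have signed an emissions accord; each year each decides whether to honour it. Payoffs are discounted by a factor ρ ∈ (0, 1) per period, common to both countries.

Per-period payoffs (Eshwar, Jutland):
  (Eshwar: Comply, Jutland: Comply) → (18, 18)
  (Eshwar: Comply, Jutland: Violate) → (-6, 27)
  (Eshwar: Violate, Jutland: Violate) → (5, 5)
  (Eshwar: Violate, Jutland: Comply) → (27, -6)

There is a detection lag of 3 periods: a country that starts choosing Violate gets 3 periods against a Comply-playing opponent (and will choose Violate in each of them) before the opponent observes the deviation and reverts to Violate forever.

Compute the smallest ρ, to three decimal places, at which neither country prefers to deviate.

0.742

A deviator earns 27 for 3 periods, then 5 forever; cooperating earns 18 forever. Multiplying the IC by (1−ρ):
18 ≥ 27(1−ρ^3) + 5ρ^3, so 22·ρ^3 ≥ 9 and ρ^3 ≥ 9/22.
ρ ≥ (9/22)^(1/3) ≈ 0.742.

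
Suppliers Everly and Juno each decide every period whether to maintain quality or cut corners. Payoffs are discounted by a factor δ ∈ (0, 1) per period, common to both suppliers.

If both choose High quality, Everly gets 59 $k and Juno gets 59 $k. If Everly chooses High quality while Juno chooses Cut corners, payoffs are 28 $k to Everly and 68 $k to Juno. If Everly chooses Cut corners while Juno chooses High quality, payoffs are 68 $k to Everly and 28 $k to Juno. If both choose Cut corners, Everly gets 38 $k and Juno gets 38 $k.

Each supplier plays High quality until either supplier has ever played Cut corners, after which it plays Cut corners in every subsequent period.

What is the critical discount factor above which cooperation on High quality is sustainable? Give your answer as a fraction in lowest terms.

3/10

One-period gain from deviating is 68 − 59 = 9. The loss is 59 − 38 = 21 in every subsequent period, with present value 21·δ/(1−δ).
Deviation is unprofitable when 21·δ/(1−δ) ≥ 9, i.e. δ/(1−δ) ≥ 3/7.
Equivalently δ ≥ 9/(9+21) = 3/10.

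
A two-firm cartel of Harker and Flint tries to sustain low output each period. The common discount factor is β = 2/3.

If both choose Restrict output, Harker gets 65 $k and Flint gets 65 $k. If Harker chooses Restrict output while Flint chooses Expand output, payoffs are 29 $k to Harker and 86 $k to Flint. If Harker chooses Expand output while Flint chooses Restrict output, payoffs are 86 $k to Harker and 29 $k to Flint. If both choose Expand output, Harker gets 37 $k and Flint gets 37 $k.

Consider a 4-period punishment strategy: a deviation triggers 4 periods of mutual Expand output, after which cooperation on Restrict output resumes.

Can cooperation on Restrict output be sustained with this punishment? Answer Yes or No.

Yes

A one-shot deviation gives 86 now, then 37 for 4 periods, then back to 65.
Gain from deviating: (86−65) today; loss: (65−37) in each of the next 4 periods.
No-deviation condition: (65−37)(β+…+β^4) ≥ 86−65, i.e. β+…+β^4 ≥ 3/4.
At β = 2/3: β+…+β^4 = 1.6049 ≥ 0.7500.
So cooperation is sustainable.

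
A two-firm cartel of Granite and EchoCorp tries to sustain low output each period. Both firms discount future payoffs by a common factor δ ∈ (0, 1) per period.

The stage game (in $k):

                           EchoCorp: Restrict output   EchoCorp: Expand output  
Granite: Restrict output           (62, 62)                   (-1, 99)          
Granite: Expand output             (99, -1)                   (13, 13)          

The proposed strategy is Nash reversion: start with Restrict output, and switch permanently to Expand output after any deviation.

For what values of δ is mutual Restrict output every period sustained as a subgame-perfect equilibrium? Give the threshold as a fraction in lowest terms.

62/(1−δ) ≥ 99 + 13δ/(1−δ)
62 ≥ 99 − 86δ
δ ≥ 37/86.

37/86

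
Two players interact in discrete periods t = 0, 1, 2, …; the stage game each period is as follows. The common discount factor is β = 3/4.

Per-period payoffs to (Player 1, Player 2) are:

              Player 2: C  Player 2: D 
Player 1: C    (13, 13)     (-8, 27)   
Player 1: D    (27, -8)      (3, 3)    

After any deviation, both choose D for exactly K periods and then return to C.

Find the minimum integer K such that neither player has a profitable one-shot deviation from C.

IC: β(1−β^K)/(1−β) ≥ (27−13)/(13−3) = 7/5.
With β = 3/4: need 1 − β^K ≥ 7/5·(1−3/4)/(3/4), i.e. β^K ≤ 0.5333.
Since (3/4)^2 = 0.5625 and (3/4)^3 = 0.4219, the smallest such K is 3.

3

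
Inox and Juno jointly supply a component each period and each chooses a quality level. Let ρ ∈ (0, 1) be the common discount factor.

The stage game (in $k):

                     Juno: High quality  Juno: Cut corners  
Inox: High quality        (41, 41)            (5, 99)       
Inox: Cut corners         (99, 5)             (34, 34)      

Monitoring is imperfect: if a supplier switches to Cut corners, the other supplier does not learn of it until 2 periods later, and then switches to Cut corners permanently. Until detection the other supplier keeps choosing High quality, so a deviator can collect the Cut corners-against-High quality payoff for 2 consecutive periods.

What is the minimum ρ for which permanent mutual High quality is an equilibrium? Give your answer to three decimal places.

0.945

Deviating for the 2 undetected periods gains 99−41 = 58 per period over cooperation, then loses 41−34 = 7 per period forever once punishment starts.
Gain: 58(1 + ρ + … + ρ^1); loss: 7·ρ^2/(1−ρ).
No profitable deviation ⇔ 58(1−ρ^2) ≤ 7·ρ^2, i.e. ρ^2 ≥ 58/(58+7) = 58/65.
Hence ρ ≥ (58/65)^(1/2) ≈ 0.945.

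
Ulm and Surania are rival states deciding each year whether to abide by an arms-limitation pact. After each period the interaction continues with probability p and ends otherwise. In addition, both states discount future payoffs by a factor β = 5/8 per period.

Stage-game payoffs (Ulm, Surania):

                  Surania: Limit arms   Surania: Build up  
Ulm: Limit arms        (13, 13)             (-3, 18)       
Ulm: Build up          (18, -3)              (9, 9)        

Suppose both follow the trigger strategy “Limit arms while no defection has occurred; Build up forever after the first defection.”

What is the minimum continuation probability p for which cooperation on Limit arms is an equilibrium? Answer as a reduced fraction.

Expected continuation weight on next period's payoff is β·p = 5/8·p, which plays the role of the discount factor.
Cooperation requires 5/8·p ≥ (18−13)/(18−9) = 5/9, hence p ≥ 8/9.

8/9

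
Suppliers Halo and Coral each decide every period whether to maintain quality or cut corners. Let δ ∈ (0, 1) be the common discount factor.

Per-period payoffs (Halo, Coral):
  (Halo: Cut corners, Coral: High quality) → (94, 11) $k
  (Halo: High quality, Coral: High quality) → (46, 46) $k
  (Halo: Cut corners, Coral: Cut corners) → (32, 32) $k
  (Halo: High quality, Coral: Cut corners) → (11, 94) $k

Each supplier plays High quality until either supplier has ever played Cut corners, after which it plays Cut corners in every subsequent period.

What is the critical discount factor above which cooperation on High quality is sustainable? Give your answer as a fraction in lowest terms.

24/31

One-period gain from deviating is 94 − 46 = 48. The loss is 46 − 32 = 14 in every subsequent period, with present value 14·δ/(1−δ).
Deviation is unprofitable when 14·δ/(1−δ) ≥ 48, i.e. δ/(1−δ) ≥ 24/7.
Equivalently δ ≥ 48/(48+14) = 24/31.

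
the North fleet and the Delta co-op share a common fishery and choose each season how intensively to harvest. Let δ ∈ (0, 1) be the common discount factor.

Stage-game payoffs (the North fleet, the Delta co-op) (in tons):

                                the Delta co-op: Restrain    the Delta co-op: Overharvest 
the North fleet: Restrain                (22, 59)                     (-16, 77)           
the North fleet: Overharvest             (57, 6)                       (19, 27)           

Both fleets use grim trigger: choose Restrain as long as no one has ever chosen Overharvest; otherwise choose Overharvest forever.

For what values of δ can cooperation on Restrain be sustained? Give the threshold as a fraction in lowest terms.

the North fleet: cooperation gives 22 each period; deviation gives 57 once then 19 forever.
  22/(1−δ) ≥ 57 + 19δ/(1−δ) ⇒ δ ≥ 35/38.
the Delta co-op: cooperation gives 59 each period; deviation gives 77 once then 27 forever.
  δ ≥ 18/50 = 9/25.
Both must hold, so the binding constraint is the North fleet's: δ ≥ 35/38.

35/38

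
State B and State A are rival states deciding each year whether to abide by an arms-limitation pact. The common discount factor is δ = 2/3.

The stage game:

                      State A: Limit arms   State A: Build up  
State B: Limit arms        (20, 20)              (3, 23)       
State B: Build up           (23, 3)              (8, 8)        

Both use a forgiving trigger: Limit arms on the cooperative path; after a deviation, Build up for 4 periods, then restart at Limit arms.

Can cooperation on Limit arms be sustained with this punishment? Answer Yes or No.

Comparing payoff streams over the 5 periods until play realigns: cooperate → 20(1+δ+…+δ^4); deviate → 23 + 8(δ+…+δ^4).
Cooperation is sustained iff (20−8)(δ+…+δ^4) ≥ 23−20.
δ+…+δ^4 = 2/3·(1−(2/3)^4)/(1−2/3) = 1.6049, and (23−20)/(20−8) = 0.2500.
1.6049 ≥ 0.2500, so cooperation is sustainable.

Yes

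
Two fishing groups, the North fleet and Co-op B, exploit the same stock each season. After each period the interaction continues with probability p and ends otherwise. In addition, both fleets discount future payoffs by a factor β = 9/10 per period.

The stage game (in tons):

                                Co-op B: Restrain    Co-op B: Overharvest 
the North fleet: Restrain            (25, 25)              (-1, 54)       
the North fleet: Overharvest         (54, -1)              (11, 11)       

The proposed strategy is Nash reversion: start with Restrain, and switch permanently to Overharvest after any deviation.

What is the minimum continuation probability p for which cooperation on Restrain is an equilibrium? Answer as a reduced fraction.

290/387

With continuation probability p and discount β, the effective per-period discount factor is βp.
Grim-trigger IC: βp ≥ (54−25)/(54−11) = 29/43.
So p ≥ (29/43)/(9/10) = 290/387.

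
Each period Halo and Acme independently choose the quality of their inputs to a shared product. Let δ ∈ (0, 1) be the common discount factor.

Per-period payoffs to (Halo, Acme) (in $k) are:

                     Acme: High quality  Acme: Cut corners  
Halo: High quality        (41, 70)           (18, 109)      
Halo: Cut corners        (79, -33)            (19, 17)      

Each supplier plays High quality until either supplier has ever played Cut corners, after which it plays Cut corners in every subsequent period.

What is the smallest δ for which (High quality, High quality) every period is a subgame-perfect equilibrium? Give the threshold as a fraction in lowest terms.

19/30

Halo's threshold: (79−41)/(79−19) = 19/30.
Acme's threshold: (109−70)/(109−17) = 39/92.
19/30 > 39/92, so Halo binds and δ* = 19/30.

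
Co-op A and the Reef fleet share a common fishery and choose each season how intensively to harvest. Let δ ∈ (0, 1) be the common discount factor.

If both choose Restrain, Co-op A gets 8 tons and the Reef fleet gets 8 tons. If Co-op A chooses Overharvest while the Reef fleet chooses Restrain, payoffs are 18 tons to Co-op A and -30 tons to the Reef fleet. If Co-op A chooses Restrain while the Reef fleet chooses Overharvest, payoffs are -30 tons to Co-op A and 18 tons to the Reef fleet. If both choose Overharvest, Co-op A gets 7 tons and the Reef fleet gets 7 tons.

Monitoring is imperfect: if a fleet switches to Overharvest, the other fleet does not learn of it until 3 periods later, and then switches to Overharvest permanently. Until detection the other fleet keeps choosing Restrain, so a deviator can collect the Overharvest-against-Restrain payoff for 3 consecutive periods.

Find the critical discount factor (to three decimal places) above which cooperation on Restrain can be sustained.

0.969

Deviating for the 3 undetected periods gains 18−8 = 10 per period over cooperation, then loses 8−7 = 1 per period forever once punishment starts.
Gain: 10(1 + δ + … + δ^2); loss: 1·δ^3/(1−δ).
No profitable deviation ⇔ 10(1−δ^3) ≤ 1·δ^3, i.e. δ^3 ≥ 10/(10+1) = 10/11.
Hence δ ≥ (10/11)^(1/3) ≈ 0.969.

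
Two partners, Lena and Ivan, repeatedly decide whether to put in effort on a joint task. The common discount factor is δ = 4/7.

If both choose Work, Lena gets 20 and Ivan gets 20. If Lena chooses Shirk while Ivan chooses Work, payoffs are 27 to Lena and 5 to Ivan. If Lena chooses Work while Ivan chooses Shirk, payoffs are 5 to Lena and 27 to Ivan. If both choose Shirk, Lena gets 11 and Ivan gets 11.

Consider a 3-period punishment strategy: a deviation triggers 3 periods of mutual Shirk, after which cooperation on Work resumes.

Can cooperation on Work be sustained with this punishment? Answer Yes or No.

Yes

Comparing payoff streams over the 4 periods until play realigns: cooperate → 20(1+δ+…+δ^3); deviate → 27 + 11(δ+…+δ^3).
Cooperation is sustained iff (20−11)(δ+…+δ^3) ≥ 27−20.
δ+…+δ^3 = 4/7·(1−(4/7)^3)/(1−4/7) = 1.0845, and (27−20)/(20−11) = 0.7778.
1.0845 ≥ 0.7778, so cooperation is sustainable.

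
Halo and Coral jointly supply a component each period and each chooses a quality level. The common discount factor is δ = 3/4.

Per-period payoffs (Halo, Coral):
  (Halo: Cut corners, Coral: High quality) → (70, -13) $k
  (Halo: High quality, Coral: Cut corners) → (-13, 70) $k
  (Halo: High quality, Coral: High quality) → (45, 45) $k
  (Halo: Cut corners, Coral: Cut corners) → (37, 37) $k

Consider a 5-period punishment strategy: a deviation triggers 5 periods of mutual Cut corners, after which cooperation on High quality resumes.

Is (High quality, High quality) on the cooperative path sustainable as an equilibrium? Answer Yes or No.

A one-shot deviation gives 70 now, then 37 for 5 periods, then back to 45.
Gain from deviating: (70−45) today; loss: (45−37) in each of the next 5 periods.
No-deviation condition: (45−37)(δ+…+δ^5) ≥ 70−45, i.e. δ+…+δ^5 ≥ 25/8.
At δ = 3/4: δ+…+δ^5 = 2.2881 < 3.1250.
So cooperation is not sustainable.

No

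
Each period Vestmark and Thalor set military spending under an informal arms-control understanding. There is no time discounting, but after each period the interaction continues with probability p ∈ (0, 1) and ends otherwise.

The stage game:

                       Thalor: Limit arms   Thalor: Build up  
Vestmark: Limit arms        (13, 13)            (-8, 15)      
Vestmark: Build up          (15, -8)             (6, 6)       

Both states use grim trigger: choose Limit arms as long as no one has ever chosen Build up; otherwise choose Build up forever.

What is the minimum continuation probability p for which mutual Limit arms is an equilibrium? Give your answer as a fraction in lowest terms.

2/9

Expected cooperation value is 13 + p·13 + p²·13 + … = 13/(1−p); deviation gives 15 + p·6/(1−p).
13 ≥ 15(1−p) + 6p ⇒ 9p ≥ 2 ⇒ p ≥ 2/9.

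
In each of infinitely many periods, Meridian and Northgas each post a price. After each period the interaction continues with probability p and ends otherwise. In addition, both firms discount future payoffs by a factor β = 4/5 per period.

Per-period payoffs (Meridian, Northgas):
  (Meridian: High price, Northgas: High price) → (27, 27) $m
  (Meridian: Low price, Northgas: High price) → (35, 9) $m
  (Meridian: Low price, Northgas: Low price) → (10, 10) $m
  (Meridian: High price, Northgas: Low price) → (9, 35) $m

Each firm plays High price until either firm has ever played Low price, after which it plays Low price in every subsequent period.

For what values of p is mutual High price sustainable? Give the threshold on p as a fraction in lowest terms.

Expected continuation weight on next period's payoff is β·p = 4/5·p, which plays the role of the discount factor.
Cooperation requires 4/5·p ≥ (35−27)/(35−10) = 8/25, hence p ≥ 2/5.

2/5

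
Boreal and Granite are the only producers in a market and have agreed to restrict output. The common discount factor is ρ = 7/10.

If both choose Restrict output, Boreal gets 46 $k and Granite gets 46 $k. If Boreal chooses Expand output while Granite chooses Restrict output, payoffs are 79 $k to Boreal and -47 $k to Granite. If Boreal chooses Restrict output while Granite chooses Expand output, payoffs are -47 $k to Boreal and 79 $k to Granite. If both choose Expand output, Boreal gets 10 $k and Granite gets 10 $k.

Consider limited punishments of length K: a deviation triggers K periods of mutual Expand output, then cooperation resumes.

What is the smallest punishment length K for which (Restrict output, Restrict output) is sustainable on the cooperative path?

2

No profitable deviation requires (46−10)(ρ+…+ρ^K) ≥ 79−46, i.e. ρ+…+ρ^K ≥ 11/12 ≈ 0.9167.
With ρ = 7/10, the partial sums are K=1: 0.7000, K=2: 1.1900.
K = 2 is the first length at which the sum reaches 0.9167.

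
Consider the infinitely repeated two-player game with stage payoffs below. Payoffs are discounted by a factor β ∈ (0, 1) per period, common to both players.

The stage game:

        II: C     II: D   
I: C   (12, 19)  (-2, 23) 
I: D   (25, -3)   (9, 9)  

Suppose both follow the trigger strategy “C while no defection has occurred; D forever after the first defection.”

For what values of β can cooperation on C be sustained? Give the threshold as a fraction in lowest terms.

I: cooperation gives 12 each period; deviation gives 25 once then 9 forever.
  12/(1−β) ≥ 25 + 9β/(1−β) ⇒ β ≥ 13/16.
II: cooperation gives 19 each period; deviation gives 23 once then 9 forever.
  β ≥ 4/14 = 2/7.
Both must hold, so the binding constraint is I's: β ≥ 13/16.

13/16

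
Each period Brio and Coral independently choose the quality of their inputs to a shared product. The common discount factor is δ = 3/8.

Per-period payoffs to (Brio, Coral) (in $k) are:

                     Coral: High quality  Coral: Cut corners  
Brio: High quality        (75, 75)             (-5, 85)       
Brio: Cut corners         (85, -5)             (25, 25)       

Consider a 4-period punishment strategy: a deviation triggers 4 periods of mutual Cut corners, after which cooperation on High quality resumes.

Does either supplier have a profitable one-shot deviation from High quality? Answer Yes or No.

A one-shot deviation gives 85 now, then 25 for 4 periods, then back to 75.
Gain from deviating: (85−75) today; loss: (75−25) in each of the next 4 periods.
No-deviation condition: (75−25)(δ+…+δ^4) ≥ 85−75, i.e. δ+…+δ^4 ≥ 1/5.
At δ = 3/8: δ+…+δ^4 = 0.5881 ≥ 0.2000.
So cooperation is sustainable.

No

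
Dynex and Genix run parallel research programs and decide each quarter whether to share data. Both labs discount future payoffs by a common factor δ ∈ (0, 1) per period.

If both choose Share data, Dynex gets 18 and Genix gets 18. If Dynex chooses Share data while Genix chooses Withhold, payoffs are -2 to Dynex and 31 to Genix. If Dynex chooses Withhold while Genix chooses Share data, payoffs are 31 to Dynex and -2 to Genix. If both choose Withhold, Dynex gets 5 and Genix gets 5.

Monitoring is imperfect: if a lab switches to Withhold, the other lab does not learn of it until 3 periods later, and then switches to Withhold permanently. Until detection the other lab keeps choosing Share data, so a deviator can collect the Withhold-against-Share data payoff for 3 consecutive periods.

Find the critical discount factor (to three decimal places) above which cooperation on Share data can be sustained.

The best deviation is to choose Withhold for all 3 undetected periods, earning 31 each, then 5 forever once detected.
Deviation value: 31(1−δ^3)/(1−δ) + 5δ^3/(1−δ); cooperation value: 18/(1−δ).
IC: 18 ≥ 31(1−δ^3) + 5δ^3 = 31 − 26δ^3.
So δ^3 ≥ 13/26 = 1/2, giving δ ≥ (1/2)^(1/3) ≈ 0.794.

0.794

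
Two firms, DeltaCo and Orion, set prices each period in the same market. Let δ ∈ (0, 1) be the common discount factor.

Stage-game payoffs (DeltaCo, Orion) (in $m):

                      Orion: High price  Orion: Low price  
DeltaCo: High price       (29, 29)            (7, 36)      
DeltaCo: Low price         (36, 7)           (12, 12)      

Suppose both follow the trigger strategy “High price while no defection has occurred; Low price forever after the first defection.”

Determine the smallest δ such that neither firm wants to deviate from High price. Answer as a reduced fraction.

7/24

29/(1−δ) ≥ 36 + 12δ/(1−δ)
29 ≥ 36 − 24δ
δ ≥ 7/24.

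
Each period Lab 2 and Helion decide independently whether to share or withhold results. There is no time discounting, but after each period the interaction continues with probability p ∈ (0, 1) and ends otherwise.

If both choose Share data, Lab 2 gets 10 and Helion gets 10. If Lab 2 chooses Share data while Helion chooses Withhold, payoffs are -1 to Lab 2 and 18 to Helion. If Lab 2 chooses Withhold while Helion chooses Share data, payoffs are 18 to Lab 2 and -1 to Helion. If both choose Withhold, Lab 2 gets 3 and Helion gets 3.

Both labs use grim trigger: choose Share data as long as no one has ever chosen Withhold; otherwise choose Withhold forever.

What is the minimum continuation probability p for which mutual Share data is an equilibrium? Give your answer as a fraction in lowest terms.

With no time discounting, the continuation probability p plays the role of the discount factor.
Grim-trigger IC: 10/(1−p) ≥ 18 + 3p/(1−p) ⇒ p ≥ (18−10)/(18−3) = 8/15.

8/15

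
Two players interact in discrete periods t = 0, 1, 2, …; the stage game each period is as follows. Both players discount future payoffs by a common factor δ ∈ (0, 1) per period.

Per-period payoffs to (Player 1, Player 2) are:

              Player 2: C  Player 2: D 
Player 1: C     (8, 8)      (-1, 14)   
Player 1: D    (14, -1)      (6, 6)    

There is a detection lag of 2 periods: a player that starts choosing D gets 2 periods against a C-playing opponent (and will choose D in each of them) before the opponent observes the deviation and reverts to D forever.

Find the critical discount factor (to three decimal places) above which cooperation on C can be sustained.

Deviating for the 2 undetected periods gains 14−8 = 6 per period over cooperation, then loses 8−6 = 2 per period forever once punishment starts.
Gain: 6(1 + δ + … + δ^1); loss: 2·δ^2/(1−δ).
No profitable deviation ⇔ 6(1−δ^2) ≤ 2·δ^2, i.e. δ^2 ≥ 6/(6+2) = 3/4.
Hence δ ≥ (3/4)^(1/2) ≈ 0.866.

0.866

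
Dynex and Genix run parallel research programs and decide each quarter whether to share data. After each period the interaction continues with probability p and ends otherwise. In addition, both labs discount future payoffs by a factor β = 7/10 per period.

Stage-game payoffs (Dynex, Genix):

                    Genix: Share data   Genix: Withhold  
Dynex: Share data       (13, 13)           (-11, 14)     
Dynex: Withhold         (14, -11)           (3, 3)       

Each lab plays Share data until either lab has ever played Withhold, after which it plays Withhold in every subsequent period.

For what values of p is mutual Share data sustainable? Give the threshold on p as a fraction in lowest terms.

10/77

Expected continuation weight on next period's payoff is β·p = 7/10·p, which plays the role of the discount factor.
Cooperation requires 7/10·p ≥ (14−13)/(14−3) = 1/11, hence p ≥ 10/77.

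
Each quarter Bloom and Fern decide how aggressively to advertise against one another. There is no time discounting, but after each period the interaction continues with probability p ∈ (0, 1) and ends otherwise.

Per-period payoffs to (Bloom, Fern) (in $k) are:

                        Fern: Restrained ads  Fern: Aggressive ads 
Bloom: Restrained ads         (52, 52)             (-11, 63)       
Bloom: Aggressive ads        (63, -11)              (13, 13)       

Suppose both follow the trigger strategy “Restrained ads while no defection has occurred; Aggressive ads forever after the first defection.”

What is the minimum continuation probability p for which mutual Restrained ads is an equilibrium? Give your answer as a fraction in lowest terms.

With no time discounting, the continuation probability p plays the role of the discount factor.
Grim-trigger IC: 52/(1−p) ≥ 63 + 13p/(1−p) ⇒ p ≥ (63−52)/(63−13) = 11/50.

11/50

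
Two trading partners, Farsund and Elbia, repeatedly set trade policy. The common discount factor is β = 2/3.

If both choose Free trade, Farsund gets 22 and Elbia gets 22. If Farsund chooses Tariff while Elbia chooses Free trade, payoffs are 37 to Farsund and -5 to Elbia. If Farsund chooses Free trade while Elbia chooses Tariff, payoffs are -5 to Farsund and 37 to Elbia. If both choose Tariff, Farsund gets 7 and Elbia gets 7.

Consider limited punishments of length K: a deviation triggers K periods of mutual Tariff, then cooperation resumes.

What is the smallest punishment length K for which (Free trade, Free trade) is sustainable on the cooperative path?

IC: β(1−β^K)/(1−β) ≥ (37−22)/(22−7) = 1.
With β = 2/3: need 1 − β^K ≥ 1·(1−2/3)/(2/3), i.e. β^K ≤ 0.5000.
Since (2/3)^1 = 0.6667 and (2/3)^2 = 0.4444, the smallest such K is 2.

2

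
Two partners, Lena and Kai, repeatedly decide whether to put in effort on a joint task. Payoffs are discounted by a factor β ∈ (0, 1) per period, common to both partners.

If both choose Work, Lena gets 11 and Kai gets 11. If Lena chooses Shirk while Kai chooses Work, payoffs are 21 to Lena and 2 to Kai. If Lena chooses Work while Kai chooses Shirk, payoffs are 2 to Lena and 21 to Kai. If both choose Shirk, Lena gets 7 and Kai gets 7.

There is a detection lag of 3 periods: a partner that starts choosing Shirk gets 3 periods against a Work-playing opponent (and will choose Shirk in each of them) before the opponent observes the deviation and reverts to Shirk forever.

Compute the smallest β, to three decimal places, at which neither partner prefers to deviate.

0.894

The best deviation is to choose Shirk for all 3 undetected periods, earning 21 each, then 7 forever once detected.
Deviation value: 21(1−β^3)/(1−β) + 7β^3/(1−β); cooperation value: 11/(1−β).
IC: 11 ≥ 21(1−β^3) + 7β^3 = 21 − 14β^3.
So β^3 ≥ 10/14 = 5/7, giving β ≥ (5/7)^(1/3) ≈ 0.894.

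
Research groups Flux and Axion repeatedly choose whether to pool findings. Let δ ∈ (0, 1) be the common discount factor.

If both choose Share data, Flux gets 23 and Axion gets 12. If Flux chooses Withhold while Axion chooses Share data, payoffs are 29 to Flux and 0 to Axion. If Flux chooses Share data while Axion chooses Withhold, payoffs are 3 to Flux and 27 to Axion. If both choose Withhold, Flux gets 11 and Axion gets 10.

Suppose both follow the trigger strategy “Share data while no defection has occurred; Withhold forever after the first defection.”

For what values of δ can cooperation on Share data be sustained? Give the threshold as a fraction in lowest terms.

15/17

Flux's threshold: (29−23)/(29−11) = 1/3.
Axion's threshold: (27−12)/(27−10) = 15/17.
1/3 < 15/17, so Axion binds and δ* = 15/17.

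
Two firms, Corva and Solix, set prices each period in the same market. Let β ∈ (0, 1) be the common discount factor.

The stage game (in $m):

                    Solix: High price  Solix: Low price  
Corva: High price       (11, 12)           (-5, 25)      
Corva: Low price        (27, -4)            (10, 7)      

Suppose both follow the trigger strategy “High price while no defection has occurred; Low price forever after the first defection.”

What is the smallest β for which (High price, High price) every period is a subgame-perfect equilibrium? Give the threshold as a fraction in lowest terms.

For Corva: deviation gain 27−11 = 16, per-period punishment loss 11−10 = 1. IC gives β ≥ 16/17.
For Solix: gain 13, loss 5 per period, so β ≥ 13/18.
The tighter constraint is Corva's, so cooperation needs β ≥ 16/17.

16/17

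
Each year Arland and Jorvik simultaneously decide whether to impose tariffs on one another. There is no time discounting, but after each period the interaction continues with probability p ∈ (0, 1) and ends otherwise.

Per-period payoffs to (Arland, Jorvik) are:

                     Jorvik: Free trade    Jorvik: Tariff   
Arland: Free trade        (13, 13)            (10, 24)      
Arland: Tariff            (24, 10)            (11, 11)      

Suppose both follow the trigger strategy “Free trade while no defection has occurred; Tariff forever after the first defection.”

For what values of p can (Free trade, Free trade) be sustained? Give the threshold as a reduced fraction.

Expected cooperation value is 13 + p·13 + p²·13 + … = 13/(1−p); deviation gives 24 + p·11/(1−p).
13 ≥ 24(1−p) + 11p ⇒ 13p ≥ 11 ⇒ p ≥ 11/13.

11/13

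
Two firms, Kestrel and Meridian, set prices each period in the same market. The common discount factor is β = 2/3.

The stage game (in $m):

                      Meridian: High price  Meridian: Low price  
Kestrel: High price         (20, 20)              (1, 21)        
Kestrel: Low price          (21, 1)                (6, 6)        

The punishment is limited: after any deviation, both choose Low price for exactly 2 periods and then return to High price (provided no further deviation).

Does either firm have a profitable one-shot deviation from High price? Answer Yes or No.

No

A one-shot deviation gives 21 now, then 6 for 2 periods, then back to 20.
Gain from deviating: (21−20) today; loss: (20−6) in each of the next 2 periods.
No-deviation condition: (20−6)(β+…+β^2) ≥ 21−20, i.e. β+…+β^2 ≥ 1/14.
At β = 2/3: β+…+β^2 = 1.1111 ≥ 0.0714.
So cooperation is sustainable.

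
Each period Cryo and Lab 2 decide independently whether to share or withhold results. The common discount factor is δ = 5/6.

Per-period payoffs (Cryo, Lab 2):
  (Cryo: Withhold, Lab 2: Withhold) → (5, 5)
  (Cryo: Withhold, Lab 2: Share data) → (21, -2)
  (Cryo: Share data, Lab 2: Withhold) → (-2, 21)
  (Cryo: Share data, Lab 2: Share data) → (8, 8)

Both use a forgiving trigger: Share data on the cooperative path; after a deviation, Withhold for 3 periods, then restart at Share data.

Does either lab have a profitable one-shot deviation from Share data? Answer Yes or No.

IC: δ+…+δ^3 ≥ (21−8)/(8−5) = 13/3.
At δ = 5/6: partial sum = 2.1065 < 4.3333. Cooperation not sustainable.

Yes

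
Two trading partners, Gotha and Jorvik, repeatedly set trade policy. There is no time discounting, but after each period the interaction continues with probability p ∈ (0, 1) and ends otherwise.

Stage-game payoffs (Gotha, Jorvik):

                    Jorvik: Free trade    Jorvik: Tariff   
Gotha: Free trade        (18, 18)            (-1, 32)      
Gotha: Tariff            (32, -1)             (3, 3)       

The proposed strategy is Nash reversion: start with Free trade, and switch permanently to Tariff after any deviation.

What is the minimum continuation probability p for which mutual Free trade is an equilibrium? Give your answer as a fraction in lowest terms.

Expected cooperation value is 18 + p·18 + p²·18 + … = 18/(1−p); deviation gives 32 + p·3/(1−p).
18 ≥ 32(1−p) + 3p ⇒ 29p ≥ 14 ⇒ p ≥ 14/29.

14/29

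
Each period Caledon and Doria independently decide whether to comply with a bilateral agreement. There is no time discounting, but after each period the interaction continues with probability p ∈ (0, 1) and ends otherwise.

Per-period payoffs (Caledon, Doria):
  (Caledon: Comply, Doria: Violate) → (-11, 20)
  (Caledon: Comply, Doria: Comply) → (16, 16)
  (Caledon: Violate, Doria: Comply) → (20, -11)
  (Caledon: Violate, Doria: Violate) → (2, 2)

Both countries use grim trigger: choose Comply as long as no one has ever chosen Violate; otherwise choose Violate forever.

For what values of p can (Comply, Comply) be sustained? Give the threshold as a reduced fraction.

2/9

Expected cooperation value is 16 + p·16 + p²·16 + … = 16/(1−p); deviation gives 20 + p·2/(1−p).
16 ≥ 20(1−p) + 2p ⇒ 18p ≥ 4 ⇒ p ≥ 4/18 = 2/9.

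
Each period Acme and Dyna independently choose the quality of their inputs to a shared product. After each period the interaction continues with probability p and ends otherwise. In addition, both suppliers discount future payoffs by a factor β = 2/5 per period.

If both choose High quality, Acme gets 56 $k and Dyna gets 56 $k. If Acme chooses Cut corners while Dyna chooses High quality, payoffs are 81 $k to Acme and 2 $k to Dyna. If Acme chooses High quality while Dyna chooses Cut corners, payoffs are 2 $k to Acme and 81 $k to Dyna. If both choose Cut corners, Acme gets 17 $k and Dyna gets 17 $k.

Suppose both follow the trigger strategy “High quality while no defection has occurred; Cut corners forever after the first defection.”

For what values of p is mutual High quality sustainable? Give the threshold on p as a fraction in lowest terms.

125/128

Expected continuation weight on next period's payoff is β·p = 2/5·p, which plays the role of the discount factor.
Cooperation requires 2/5·p ≥ (81−56)/(81−17) = 25/64, hence p ≥ 125/128.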